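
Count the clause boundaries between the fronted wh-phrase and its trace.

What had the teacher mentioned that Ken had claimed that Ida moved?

"what" is extracted from the object of "moved".
Boundaries crossed, outermost first: [that], [that] — 2 in total.

2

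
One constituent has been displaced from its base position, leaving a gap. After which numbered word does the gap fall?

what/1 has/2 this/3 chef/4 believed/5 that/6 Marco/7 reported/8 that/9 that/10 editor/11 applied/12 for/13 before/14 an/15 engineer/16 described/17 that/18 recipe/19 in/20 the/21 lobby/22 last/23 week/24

13

The displaced element is "what" (word 1).
It is linked across 2 clause boundaries (that → that).
It functions as the object of the preposition "for" of "applied", so the gap sits immediately after word 13 ("for").
Base order: This chef has believed that Marco reported that that editor applied for what before an engineer described that recipe in the lobby last week.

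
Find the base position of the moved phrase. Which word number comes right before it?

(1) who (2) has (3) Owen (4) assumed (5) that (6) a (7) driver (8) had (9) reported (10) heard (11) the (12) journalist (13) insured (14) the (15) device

The displaced element is "who" (word 1).
It is linked across 2 clause boundaries (that → Ø).
It functions as the subject of "heard", so the gap sits immediately after word 9 ("reported").
Base order: Owen has assumed that a driver had reported who heard the journalist insured the device.

9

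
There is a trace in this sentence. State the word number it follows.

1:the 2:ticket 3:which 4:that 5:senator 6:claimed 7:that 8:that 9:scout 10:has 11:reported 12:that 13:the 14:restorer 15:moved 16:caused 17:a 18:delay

15

The displaced element is "the ticket" (word 2).
It is linked across 2 clause boundaries (that → that).
It functions as the direct object of "moved", so the gap sits immediately after word 15 ("moved").
Base order: That senator claimed that that scout has reported that the restorer moved the ticket.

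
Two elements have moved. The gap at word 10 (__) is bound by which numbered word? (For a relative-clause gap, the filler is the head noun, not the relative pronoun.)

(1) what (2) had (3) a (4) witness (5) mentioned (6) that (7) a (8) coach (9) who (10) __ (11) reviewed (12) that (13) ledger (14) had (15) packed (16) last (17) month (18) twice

The marked gap is inside the relative clause, the subject of "reviewed".
Its filler is the head noun "coach" (via "who"), at word 8.
(The other dependency links word 1 to a gap after word 15.)

8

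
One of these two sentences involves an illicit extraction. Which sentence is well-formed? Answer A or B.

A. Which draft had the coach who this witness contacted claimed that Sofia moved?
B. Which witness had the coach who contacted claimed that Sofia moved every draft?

A

In B, the wh-phrase is extracted from inside a complex-NP island (relative clause) (introduced by "who"), which blocks movement.
In A, the extraction path crosses only that-complement boundaries, which are transparent.
So A is grammatical.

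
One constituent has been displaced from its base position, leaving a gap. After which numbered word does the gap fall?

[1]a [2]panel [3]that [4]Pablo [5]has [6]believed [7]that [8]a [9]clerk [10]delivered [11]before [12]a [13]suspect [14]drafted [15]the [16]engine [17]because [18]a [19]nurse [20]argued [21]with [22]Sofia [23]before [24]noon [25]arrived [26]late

The displaced element is "a panel" (word 2).
It is linked across 1 clause boundary (that).
It functions as the direct object of "delivered", so the gap sits immediately after word 10 ("delivered").
Base order: Pablo has believed that a clerk delivered a panel before a suspect drafted the engine because a nurse argued with Sofia before noon.

10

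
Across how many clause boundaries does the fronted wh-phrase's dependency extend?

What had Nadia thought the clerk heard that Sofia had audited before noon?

"what" is extracted from the object of "audited".
Boundaries crossed, outermost first: [Ø], [that] — 2 in total.

2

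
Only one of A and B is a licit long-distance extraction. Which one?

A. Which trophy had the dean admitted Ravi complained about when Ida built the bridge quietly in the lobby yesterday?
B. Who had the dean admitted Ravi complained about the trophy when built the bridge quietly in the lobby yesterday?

In B, the wh-phrase is extracted from inside an adjunct island (introduced by "when"), which blocks movement.
In A, the extraction path crosses only that-complement boundaries, which are transparent.
So A is grammatical.

A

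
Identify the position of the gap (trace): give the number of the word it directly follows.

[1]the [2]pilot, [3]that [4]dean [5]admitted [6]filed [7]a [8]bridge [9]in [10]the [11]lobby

5

The displaced element is "the pilot" (word 2).
It is linked across 1 clause boundary (Ø).
It functions as the subject of "filed", so the gap sits immediately after word 5 ("admitted").
Base order: That dean admitted that the pilot filed a bridge in the lobby.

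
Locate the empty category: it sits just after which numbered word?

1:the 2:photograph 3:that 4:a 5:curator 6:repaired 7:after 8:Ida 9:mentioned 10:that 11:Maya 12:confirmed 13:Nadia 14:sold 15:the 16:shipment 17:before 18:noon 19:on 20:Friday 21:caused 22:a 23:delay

6

The displaced element is "the photograph" (word 2).
It functions as the direct object of "repaired", so the gap sits immediately after word 6 ("repaired").
Base order: A curator repaired the photograph after Ida mentioned that Maya confirmed Nadia sold the shipment before noon on Friday.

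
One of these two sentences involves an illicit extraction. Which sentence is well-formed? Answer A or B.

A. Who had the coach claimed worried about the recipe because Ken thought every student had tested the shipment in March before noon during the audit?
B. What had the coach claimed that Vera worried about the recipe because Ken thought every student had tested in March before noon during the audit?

In B, the wh-phrase is extracted from inside an adjunct island (introduced by "because"), which blocks movement.
In A, the extraction path crosses only that-complement boundaries, which are transparent.
So A is grammatical.

A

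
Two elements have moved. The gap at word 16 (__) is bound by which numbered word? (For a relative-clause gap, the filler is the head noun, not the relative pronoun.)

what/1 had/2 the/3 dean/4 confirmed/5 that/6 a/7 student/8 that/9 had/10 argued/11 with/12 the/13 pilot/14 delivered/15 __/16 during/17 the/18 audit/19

1

The marked gap is the direct object of "delivered".
Its filler is the fronted wh-phrase "what", at word 1.
(The other dependency links word 8 to a gap after word 9.)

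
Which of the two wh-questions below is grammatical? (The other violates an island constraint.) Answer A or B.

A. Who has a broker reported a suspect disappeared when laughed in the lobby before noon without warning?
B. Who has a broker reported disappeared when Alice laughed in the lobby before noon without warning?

In A, the wh-phrase is extracted from inside an adjunct island (introduced by "when"), which blocks movement.
In B, the extraction path crosses only that-complement boundaries, which are transparent.
So B is grammatical.

B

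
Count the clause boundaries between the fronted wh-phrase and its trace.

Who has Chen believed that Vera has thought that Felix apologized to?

2

"who" is extracted from the PP object of "apologized".
Boundaries crossed, outermost first: [that], [that] — 2 in total.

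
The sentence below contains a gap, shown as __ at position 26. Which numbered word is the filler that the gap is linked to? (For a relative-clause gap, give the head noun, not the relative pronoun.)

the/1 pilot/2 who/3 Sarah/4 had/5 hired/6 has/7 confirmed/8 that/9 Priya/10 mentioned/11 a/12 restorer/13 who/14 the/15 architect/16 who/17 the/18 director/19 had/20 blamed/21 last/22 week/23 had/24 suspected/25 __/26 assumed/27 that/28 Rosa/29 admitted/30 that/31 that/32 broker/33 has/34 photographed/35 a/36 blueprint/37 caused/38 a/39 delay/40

13

The gap at 26 is the subject of "assumed", inside a relative clause.
The relative pronoun is "who" (word 14); it is bound by the head noun immediately before it.
Its filler is the head noun "restorer", at word 13.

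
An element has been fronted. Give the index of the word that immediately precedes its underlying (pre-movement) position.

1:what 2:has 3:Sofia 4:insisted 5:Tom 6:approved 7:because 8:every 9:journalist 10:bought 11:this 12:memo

The displaced element is "what" (word 1).
It is linked across 1 clause boundary (Ø).
It functions as the direct object of "approved", so the gap sits immediately after word 6 ("approved").
Base order: Sofia has insisted Tom approved what because every journalist bought this memo.

6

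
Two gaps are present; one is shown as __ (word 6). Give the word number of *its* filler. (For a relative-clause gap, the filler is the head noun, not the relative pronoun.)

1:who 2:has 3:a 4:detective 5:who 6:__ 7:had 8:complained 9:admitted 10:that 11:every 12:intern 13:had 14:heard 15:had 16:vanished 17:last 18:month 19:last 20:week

The marked gap is inside the relative clause, the subject of "complained".
Its filler is the head noun "detective" (via "who"), at word 4.
(The other dependency links word 1 to a gap after word 14.)

4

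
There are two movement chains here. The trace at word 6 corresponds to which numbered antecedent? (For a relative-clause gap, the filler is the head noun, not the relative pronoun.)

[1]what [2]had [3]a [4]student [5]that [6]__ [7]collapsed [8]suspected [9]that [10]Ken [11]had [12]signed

4

The marked gap is inside the relative clause, the subject of "collapsed".
Its filler is the head noun "student" (via "that"), at word 4.
(The other dependency links word 1 to a gap after word 12.)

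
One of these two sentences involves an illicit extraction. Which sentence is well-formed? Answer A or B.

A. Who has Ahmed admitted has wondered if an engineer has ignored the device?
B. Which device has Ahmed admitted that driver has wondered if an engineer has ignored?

In B, the wh-phrase is extracted from inside a wh-island (introduced by "if"), which blocks movement.
In A, the extraction path crosses only that-complement boundaries, which are transparent.
So A is grammatical.

A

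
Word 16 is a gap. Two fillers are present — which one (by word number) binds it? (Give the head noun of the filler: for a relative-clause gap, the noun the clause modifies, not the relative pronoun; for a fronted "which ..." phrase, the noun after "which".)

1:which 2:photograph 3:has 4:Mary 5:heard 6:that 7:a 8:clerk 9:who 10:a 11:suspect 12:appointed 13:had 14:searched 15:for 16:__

2

The marked gap is the object of the preposition "for" of "searched".
Its filler is the fronted wh-phrase "which photograph", at word 2.
(The other dependency links word 8 to a gap after word 12.)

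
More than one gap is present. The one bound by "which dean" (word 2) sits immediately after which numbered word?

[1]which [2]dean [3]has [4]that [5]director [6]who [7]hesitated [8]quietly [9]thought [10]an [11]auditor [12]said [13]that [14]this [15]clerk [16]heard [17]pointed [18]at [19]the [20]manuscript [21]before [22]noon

The displaced element is "which dean" (word 2).
It is linked across 3 clause boundaries (Ø → that → Ø).
It functions as the subject of "pointed", so the gap sits immediately after word 16 ("heard").
Base order: That director who hesitated quietly has thought an auditor said that this clerk heard that which dean pointed at the manuscript before noon.

16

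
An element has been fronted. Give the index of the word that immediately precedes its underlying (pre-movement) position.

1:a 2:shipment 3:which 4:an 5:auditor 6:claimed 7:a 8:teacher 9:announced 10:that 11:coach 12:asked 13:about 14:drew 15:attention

13

The displaced element is "a shipment" (word 2).
It is linked across 2 clause boundaries (Ø → Ø).
It functions as the object of the preposition "about" of "asked", so the gap sits immediately after word 13 ("about").
Base order: An auditor claimed a teacher announced that coach asked about a shipment.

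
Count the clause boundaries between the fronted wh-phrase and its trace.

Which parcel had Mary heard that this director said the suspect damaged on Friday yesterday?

2

"which parcel" is extracted from the object of "damaged".
Boundaries crossed, outermost first: [that], [Ø] — 2 in total.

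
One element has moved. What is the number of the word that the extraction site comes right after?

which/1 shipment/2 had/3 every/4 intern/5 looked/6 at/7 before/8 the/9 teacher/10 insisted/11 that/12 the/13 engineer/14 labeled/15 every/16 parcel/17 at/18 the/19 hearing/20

7

The displaced element is "which shipment" (word 2).
It functions as the object of the preposition "at" of "looked", so the gap sits immediately after word 7 ("at").
Base order: Every intern had looked at which shipment before the teacher insisted that the engineer labeled every parcel at the hearing.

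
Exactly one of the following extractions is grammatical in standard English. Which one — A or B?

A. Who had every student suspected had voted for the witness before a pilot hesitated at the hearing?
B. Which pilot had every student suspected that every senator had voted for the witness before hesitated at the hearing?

In B, the wh-phrase is extracted from inside an adjunct island (introduced by "before"), which blocks movement.
In A, the extraction path crosses only that-complement boundaries, which are transparent.
So A is grammatical.

A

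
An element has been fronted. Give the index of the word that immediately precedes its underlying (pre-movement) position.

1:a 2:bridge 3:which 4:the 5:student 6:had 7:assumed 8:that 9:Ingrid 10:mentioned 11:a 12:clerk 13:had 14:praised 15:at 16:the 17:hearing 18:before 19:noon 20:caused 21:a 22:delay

14

The displaced element is "a bridge" (word 2).
It is linked across 2 clause boundaries (that → Ø).
It functions as the direct object of "praised", so the gap sits immediately after word 14 ("praised").
Base order: The student had assumed that Ingrid mentioned a clerk had praised a bridge at the hearing before noon.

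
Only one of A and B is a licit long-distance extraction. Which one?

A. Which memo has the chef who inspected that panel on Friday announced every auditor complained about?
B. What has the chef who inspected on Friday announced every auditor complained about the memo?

A

In B, the wh-phrase is extracted from inside a complex-NP island (relative clause) (introduced by "who"), which blocks movement.
In A, the extraction path crosses only that-complement boundaries, which are transparent.
So A is grammatical.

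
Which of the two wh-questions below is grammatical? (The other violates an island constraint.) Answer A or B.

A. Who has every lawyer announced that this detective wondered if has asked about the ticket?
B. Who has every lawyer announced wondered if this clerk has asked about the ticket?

B

In A, the wh-phrase is extracted from inside a wh-island (introduced by "if"), which blocks movement.
In B, the extraction path crosses only that-complement boundaries, which are transparent.
So B is grammatical.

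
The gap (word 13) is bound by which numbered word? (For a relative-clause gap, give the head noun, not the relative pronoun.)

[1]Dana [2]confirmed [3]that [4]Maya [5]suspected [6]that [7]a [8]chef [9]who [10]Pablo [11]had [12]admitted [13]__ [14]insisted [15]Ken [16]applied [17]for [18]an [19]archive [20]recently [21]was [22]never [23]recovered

8

The gap at 13 is the subject of "insisted", inside a relative clause.
The relative pronoun is "who" (word 9); it is bound by the head noun immediately before it.
Its filler is the head noun "chef", at word 8.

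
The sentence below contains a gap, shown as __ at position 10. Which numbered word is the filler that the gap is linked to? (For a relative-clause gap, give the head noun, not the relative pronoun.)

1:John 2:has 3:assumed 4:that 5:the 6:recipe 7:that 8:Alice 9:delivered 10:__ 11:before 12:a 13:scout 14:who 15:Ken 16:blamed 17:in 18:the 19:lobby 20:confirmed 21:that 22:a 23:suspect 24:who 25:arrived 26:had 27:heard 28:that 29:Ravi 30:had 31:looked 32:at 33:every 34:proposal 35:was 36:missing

The gap at 10 is the object of "delivered", inside a relative clause.
The relative pronoun is "that" (word 7); it is bound by the head noun immediately before it.
Its filler is the head noun "recipe", at word 6.

6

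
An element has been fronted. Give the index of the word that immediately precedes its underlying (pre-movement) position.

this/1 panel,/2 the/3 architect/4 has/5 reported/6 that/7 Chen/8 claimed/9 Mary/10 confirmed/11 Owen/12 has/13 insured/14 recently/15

The displaced element is "this panel" (word 2).
It is linked across 3 clause boundaries (that → Ø → Ø).
It functions as the direct object of "insured", so the gap sits immediately after word 14 ("insured").
Base order: The architect has reported that Chen claimed Mary confirmed Owen has insured this panel recently.

14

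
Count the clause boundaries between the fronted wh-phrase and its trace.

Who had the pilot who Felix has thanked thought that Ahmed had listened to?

1

"who" is extracted from the PP object of "listened".
Boundaries crossed, outermost first: [that] — 1 in total.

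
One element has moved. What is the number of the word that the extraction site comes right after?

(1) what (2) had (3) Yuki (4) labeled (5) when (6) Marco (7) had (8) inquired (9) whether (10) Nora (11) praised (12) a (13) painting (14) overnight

The displaced element is "what" (word 1).
It functions as the direct object of "labeled", so the gap sits immediately after word 4 ("labeled").
Base order: Yuki had labeled what when Marco had inquired whether Nora praised a painting overnight.

4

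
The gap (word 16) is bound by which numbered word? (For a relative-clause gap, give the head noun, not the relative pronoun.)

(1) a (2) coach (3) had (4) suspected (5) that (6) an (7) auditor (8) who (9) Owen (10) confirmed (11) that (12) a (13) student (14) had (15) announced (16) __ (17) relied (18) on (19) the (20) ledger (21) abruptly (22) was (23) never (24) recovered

7

The gap at 16 is the subject of "relied", inside a relative clause.
The relative pronoun is "who" (word 8); it is bound by the head noun immediately before it.
Its filler is the head noun "auditor", at word 7.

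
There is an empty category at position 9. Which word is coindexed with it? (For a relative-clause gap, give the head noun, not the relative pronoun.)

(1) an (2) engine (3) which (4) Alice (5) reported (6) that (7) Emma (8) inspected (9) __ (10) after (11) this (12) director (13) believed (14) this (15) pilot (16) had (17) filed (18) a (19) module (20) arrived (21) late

The gap at 9 is the object of "inspected", inside a relative clause.
The relative pronoun is "which" (word 3); it is bound by the head noun immediately before it.
Its filler is the head noun "engine", at word 2.

2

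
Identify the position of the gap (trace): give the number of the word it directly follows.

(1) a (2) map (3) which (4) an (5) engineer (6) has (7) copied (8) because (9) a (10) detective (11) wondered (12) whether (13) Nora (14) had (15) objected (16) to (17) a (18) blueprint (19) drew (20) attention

The displaced element is "a map" (word 2).
It functions as the direct object of "copied", so the gap sits immediately after word 7 ("copied").
Base order: An engineer has copied a map because a detective wondered whether Nora had objected to a blueprint.

7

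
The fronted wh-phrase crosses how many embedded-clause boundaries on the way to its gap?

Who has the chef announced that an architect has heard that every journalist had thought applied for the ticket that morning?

3

"who" is extracted from the subject of "applied".
Boundaries crossed, outermost first: [that], [that], [Ø] — 3 in total.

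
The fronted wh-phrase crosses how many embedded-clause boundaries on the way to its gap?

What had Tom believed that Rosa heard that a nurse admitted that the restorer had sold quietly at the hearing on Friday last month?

"what" is extracted from the object of "sold".
Boundaries crossed, outermost first: [that], [that], [that] — 3 in total.

3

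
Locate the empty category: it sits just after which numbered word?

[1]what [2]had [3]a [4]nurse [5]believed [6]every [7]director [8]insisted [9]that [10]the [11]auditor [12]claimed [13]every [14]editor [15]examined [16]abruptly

The displaced element is "what" (word 1).
It is linked across 3 clause boundaries (Ø → that → Ø).
It functions as the direct object of "examined", so the gap sits immediately after word 15 ("examined").
Base order: A nurse had believed every director insisted that the auditor claimed every editor examined what abruptly.

15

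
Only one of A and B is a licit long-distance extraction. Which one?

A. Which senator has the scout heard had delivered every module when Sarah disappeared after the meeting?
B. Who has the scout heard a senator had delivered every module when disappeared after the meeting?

In B, the wh-phrase is extracted from inside an adjunct island (introduced by "when"), which blocks movement.
In A, the extraction path crosses only that-complement boundaries, which are transparent.
So A is grammatical.

A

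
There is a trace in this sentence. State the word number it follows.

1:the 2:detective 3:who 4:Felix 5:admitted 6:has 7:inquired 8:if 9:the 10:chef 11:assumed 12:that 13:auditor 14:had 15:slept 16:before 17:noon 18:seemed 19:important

The displaced element is "the detective" (word 2).
It is linked across 1 clause boundary (Ø).
It functions as the subject of "inquired", so the gap sits immediately after word 5 ("admitted").
Base order: Felix admitted the detective has inquired if the chef assumed that auditor had slept before noon.

5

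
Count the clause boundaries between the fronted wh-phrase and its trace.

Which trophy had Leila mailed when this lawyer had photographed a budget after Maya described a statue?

0

"which trophy" originates inside the matrix clause — no clause boundary is crossed.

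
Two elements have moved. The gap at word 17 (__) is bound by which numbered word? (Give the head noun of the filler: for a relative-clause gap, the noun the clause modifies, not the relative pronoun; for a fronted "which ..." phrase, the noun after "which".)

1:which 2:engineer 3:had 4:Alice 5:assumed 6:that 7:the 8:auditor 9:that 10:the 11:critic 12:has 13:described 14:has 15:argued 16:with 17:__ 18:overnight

The marked gap is the object of the preposition "with" of "argued".
Its filler is the fronted wh-phrase "which engineer", at word 2.
(The other dependency links word 8 to a gap after word 13.)

2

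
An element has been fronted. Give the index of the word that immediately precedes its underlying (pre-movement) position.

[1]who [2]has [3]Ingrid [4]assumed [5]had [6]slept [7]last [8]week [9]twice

4

The displaced element is "who" (word 1).
It is linked across 1 clause boundary (Ø).
It functions as the subject of "slept", so the gap sits immediately after word 4 ("assumed").
Base order: Ingrid has assumed that who had slept last week twice.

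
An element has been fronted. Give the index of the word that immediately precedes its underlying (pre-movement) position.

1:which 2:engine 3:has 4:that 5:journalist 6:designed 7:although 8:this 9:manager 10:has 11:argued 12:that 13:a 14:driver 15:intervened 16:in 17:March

The displaced element is "which engine" (word 2).
It functions as the direct object of "designed", so the gap sits immediately after word 6 ("designed").
Base order: That journalist has designed which engine although this manager has argued that a driver intervened in March.

6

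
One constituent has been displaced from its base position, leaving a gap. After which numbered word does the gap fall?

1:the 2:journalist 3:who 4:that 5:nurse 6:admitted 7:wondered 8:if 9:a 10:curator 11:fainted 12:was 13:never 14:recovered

The displaced element is "the journalist" (word 2).
It is linked across 1 clause boundary (Ø).
It functions as the subject of "wondered", so the gap sits immediately after word 6 ("admitted").
Base order: That nurse admitted the journalist wondered if a curator fainted.

6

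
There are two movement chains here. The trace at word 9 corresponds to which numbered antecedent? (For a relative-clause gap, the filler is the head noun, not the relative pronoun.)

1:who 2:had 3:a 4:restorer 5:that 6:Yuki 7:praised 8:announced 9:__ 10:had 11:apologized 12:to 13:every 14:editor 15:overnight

1

The marked gap is the subject of "apologized".
Its filler is the fronted wh-phrase "who", at word 1.
(The other dependency links word 4 to a gap after word 7.)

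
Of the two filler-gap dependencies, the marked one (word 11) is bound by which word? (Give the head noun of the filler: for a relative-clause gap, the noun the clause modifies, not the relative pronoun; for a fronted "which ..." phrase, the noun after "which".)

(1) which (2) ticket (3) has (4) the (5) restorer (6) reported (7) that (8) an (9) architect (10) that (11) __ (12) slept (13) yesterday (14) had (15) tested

9

The marked gap is inside the relative clause, the subject of "slept".
Its filler is the head noun "architect" (via "that"), at word 9.
(The other dependency links word 2 to a gap after word 15.)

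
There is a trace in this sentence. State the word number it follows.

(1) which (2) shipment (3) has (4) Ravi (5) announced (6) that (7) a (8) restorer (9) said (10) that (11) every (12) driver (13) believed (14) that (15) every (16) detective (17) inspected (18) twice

17

The displaced element is "which shipment" (word 2).
It is linked across 3 clause boundaries (that → that → that).
It functions as the direct object of "inspected", so the gap sits immediately after word 17 ("inspected").
Base order: Ravi has announced that a restorer said that every driver believed that every detective inspected which shipment twice.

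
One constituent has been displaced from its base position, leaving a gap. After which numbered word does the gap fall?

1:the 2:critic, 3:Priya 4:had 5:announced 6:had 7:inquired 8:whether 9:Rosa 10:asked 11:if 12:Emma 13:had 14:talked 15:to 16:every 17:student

The displaced element is "the critic" (word 2).
It is linked across 1 clause boundary (Ø).
It functions as the subject of "inquired", so the gap sits immediately after word 5 ("announced").
Base order: Priya had announced that the critic had inquired whether Rosa asked if Emma had talked to every student.

5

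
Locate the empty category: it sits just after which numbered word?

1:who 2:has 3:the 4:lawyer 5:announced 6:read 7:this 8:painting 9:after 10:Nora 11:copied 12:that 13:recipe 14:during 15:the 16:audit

5

The displaced element is "who" (word 1).
It is linked across 1 clause boundary (Ø).
It functions as the subject of "read", so the gap sits immediately after word 5 ("announced").
Base order: The lawyer has announced who read this painting after Nora copied that recipe during the audit.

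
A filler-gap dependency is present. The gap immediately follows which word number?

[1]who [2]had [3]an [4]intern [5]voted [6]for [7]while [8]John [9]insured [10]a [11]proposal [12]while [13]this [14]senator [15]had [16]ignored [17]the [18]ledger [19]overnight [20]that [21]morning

6

The displaced element is "who" (word 1).
It functions as the object of the preposition "for" of "voted", so the gap sits immediately after word 6 ("for").
Base order: An intern had voted for who while John insured a proposal while this senator had ignored the ledger overnight that morning.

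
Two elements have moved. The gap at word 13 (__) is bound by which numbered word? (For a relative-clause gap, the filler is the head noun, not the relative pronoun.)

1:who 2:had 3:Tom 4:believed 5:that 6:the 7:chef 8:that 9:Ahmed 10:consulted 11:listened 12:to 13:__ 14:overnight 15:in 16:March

1

The marked gap is the object of the preposition "to" of "listened".
Its filler is the fronted wh-phrase "who", at word 1.
(The other dependency links word 7 to a gap after word 10.)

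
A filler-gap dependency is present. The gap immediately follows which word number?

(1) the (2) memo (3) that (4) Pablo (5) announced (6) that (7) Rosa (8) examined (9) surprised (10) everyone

The displaced element is "the memo" (word 2).
It is linked across 1 clause boundary (that).
It functions as the direct object of "examined", so the gap sits immediately after word 8 ("examined").
Base order: Pablo announced that Rosa examined the memo.

8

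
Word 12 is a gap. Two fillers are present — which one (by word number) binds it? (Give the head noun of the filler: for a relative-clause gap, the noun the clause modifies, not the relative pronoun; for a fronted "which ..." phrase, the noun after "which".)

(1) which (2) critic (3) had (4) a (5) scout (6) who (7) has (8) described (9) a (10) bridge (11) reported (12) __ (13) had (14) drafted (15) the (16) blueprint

The marked gap is the subject of "drafted".
Its filler is the fronted wh-phrase "which critic", at word 2.
(The other dependency links word 5 to a gap after word 6.)

2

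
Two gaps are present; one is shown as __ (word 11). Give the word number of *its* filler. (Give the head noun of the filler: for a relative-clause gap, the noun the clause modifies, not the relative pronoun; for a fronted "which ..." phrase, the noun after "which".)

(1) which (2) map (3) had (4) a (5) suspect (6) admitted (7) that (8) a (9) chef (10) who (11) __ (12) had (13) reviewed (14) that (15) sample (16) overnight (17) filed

9

The marked gap is inside the relative clause, the subject of "reviewed".
Its filler is the head noun "chef" (via "who"), at word 9.
(The other dependency links word 2 to a gap after word 17.)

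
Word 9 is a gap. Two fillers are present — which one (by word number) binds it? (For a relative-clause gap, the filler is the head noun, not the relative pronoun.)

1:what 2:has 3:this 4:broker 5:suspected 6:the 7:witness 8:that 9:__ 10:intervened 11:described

The marked gap is inside the relative clause, the subject of "intervened".
Its filler is the head noun "witness" (via "that"), at word 7.
(The other dependency links word 1 to a gap after word 11.)

7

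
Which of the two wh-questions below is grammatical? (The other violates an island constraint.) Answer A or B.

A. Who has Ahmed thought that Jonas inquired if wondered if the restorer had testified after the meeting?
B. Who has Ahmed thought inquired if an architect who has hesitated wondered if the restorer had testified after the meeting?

B

In A, the wh-phrase is extracted from inside a wh-island (introduced by "if"), which blocks movement.
In B, the extraction path crosses only that-complement boundaries, which are transparent.
So B is grammatical.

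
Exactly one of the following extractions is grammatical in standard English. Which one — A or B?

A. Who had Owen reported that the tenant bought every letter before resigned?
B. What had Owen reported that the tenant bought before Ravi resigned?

B

In A, the wh-phrase is extracted from inside an adjunct island (introduced by "before"), which blocks movement.
In B, the extraction path crosses only that-complement boundaries, which are transparent.
So B is grammatical.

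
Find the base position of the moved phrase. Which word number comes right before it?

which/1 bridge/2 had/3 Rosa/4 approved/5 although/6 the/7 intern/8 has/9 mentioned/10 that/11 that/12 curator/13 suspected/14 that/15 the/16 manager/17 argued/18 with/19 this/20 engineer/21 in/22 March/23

The displaced element is "which bridge" (word 2).
It functions as the direct object of "approved", so the gap sits immediately after word 5 ("approved").
Base order: Rosa had approved which bridge although the intern has mentioned that that curator suspected that the manager argued with this engineer in March.

5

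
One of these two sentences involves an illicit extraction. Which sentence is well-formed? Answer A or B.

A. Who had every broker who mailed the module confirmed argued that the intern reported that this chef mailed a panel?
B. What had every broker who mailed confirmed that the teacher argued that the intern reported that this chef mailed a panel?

A

In B, the wh-phrase is extracted from inside a complex-NP island (relative clause) (introduced by "who"), which blocks movement.
In A, the extraction path crosses only that-complement boundaries, which are transparent.
So A is grammatical.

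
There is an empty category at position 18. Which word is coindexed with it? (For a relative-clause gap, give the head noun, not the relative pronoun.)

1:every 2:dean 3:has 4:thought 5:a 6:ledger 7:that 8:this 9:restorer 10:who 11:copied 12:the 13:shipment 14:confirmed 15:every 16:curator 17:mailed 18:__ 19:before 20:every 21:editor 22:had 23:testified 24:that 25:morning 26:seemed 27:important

The gap at 18 is the object of "mailed", inside a relative clause.
The relative pronoun is "that" (word 7); it is bound by the head noun immediately before it.
Its filler is the head noun "ledger", at word 6.

6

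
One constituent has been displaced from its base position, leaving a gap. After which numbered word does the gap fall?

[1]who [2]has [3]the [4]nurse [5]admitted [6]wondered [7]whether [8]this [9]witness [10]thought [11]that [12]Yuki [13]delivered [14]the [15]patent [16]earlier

5

The displaced element is "who" (word 1).
It is linked across 1 clause boundary (Ø).
It functions as the subject of "wondered", so the gap sits immediately after word 5 ("admitted").
Base order: The nurse has admitted that who wondered whether this witness thought that Yuki delivered the patent earlier.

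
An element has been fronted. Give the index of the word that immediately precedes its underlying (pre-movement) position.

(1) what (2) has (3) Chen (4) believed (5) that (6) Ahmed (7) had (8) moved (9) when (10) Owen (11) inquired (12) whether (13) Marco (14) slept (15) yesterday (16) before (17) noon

The displaced element is "what" (word 1).
It is linked across 1 clause boundary (that).
It functions as the direct object of "moved", so the gap sits immediately after word 8 ("moved").
Base order: Chen has believed that Ahmed had moved what when Owen inquired whether Marco slept yesterday before noon.

8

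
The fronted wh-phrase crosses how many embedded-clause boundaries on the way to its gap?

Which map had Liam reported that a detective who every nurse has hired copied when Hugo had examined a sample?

1

"which map" is extracted from the object of "copied".
Boundaries crossed, outermost first: [that] — 1 in total.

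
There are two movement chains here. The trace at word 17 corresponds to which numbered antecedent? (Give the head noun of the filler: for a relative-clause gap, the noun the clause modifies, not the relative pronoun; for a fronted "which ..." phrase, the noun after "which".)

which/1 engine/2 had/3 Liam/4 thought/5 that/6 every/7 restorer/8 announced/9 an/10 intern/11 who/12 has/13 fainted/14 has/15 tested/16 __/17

2

The marked gap is the direct object of "tested".
Its filler is the fronted wh-phrase "which engine", at word 2.
(The other dependency links word 11 to a gap after word 12.)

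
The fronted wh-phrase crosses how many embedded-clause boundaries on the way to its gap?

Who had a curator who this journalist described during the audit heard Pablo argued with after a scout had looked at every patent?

1

"who" is extracted from the PP object of "argued".
Boundaries crossed, outermost first: [Ø] — 1 in total.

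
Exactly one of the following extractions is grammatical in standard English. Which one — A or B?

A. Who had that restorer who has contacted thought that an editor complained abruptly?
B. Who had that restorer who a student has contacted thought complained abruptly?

In A, the wh-phrase is extracted from inside a complex-NP island (relative clause) (introduced by "who"), which blocks movement.
In B, the extraction path crosses only that-complement boundaries, which are transparent.
So B is grammatical.

B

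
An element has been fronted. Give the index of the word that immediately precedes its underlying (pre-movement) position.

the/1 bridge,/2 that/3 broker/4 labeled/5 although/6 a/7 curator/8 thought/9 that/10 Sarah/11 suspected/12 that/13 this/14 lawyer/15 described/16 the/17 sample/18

The displaced element is "the bridge" (word 2).
It functions as the direct object of "labeled", so the gap sits immediately after word 5 ("labeled").
Base order: That broker labeled the bridge although a curator thought that Sarah suspected that this lawyer described the sample.

5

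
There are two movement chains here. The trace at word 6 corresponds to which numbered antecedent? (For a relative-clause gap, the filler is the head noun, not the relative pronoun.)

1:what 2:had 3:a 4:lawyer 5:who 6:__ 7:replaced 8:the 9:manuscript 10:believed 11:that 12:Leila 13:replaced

The marked gap is inside the relative clause, the subject of "replaced".
Its filler is the head noun "lawyer" (via "who"), at word 4.
(The other dependency links word 1 to a gap after word 13.)

4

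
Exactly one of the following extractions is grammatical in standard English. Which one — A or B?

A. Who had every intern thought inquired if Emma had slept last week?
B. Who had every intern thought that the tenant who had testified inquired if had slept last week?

In B, the wh-phrase is extracted from inside a wh-island (introduced by "if"), which blocks movement.
In A, the extraction path crosses only that-complement boundaries, which are transparent.
So A is grammatical.

A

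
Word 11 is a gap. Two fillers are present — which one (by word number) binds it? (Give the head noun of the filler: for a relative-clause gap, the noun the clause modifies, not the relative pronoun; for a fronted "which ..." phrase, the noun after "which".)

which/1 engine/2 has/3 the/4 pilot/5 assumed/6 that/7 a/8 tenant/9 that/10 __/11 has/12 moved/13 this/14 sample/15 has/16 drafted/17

The marked gap is inside the relative clause, the subject of "moved".
Its filler is the head noun "tenant" (via "that"), at word 9.
(The other dependency links word 2 to a gap after word 17.)

9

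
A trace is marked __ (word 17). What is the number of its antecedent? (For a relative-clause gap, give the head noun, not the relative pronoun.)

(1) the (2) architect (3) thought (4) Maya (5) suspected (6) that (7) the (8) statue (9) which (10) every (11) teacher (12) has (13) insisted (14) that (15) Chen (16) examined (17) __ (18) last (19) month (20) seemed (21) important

8

The gap at 17 is the object of "examined", inside a relative clause.
The relative pronoun is "which" (word 9); it is bound by the head noun immediately before it.
Its filler is the head noun "statue", at word 8.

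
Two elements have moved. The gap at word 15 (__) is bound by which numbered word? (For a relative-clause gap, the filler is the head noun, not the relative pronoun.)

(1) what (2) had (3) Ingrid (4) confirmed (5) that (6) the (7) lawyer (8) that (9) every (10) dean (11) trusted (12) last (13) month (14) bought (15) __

1

The marked gap is the direct object of "bought".
Its filler is the fronted wh-phrase "what", at word 1.
(The other dependency links word 7 to a gap after word 11.)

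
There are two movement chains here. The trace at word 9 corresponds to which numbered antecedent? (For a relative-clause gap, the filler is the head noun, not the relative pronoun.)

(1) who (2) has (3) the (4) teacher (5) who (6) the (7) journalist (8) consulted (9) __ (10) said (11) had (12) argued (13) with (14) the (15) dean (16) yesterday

4

The marked gap is inside the relative clause, the direct object of "consulted".
Its filler is the head noun "teacher" (via "who"), at word 4.
(The other dependency links word 1 to a gap after word 10.)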